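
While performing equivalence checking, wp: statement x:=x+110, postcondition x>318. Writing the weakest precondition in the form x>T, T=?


Formula: wp(x:=E, P) = P[E/x] (substitute E for x in postcondition)
Step 1: Postcondition: x>318
Step 2: Substitute x+110 for x: x+110>318
Step 3: Solve for x: x > 318-110 = 208

208


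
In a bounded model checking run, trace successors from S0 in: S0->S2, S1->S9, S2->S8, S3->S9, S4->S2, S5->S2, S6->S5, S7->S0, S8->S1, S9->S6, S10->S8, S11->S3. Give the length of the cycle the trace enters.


Trace from S0 until a state repeats:
  S0 -> S2 -> S8 -> S1 -> S9 -> S6 -> S5 -> S2
S2 first seen at step 1, revisited at step 7.
Cycle length = 7 - 1 = 6

6


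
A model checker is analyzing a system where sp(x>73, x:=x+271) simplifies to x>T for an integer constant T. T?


Formula: sp(P, x:=E) = exists old_x. (x = E[old_x/x]) AND P[old_x/x] (old_x is the value of x before the assignment; eliminate old_x by solving x = E[old_x/x] for old_x)
Step 1: Precondition P: x>73, i.e. old_x > 73
Step 2: Assignment gives x = old_x + 271, so old_x = x - 271
Step 3: Substitute into P: x - 271 > 73
Step 4: Simplify: x > 73+271 = 344

344


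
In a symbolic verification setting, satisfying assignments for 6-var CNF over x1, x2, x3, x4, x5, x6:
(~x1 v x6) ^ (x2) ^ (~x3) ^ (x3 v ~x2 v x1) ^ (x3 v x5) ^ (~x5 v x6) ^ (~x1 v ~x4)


CNF with 7 clauses over 6 vars (64 assignments).
An assignment satisfies CNF iff every clause has >=1 true literal.
Check each row (bits = x1,x2,x3,x4,x5,x6; clause T/F shown):
  row 0 [000000]: clauses=TFTTFTT -> 0
  row 1 [000001]: clauses=TFTTFTT -> 0
  row 2 [000010]: clauses=TFTTTFT -> 0
  row 3 [000011]: clauses=TFTTTTT -> 0
  row 4 [000100]: clauses=TFTTFTT -> 0
  (every remaining row is evaluated the same way; all 64 results are listed next)
Full result column, 8 rows per line (x1,x2,x3 fixed per line; x4,x5,x6 runs 000..111 left to right):
  rows 0-7 [x1,x2,x3=000]: 00000000  (ones: 0)
  rows 8-15 [x1,x2,x3=001]: 00000000  (ones: 0)
  rows 16-23 [x1,x2,x3=010]: 00000000  (ones: 0)
  rows 24-31 [x1,x2,x3=011]: 00000000  (ones: 0)
  rows 32-39 [x1,x2,x3=100]: 00000000  (ones: 0)
  rows 40-47 [x1,x2,x3=101]: 00000000  (ones: 0)
  rows 48-55 [x1,x2,x3=110]: 00010000  (ones: 1)
  rows 56-63 [x1,x2,x3=111]: 00000000  (ones: 0)
Satisfying assignments = 0+0+0+0+0+0+1+0 = 1

1


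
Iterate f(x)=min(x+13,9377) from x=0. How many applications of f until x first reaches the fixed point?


Step 1: x=0, cap=9377, increment=13
Step 2: x grows by 13 each step until capped at 9377; fixed point is x=9377
Step 3: iterations = ceil(9377/13) = 722

722


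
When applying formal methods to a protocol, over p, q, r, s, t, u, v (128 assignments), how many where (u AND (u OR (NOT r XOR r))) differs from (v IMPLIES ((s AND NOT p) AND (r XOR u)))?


F1 = (u AND (u OR (NOT r XOR r)))
F2 = (v IMPLIES ((s AND NOT p) AND (r XOR u)))
Evaluate both on each of 128 rows (bits = p,q,r,s,t,u,v):
  row 0 [0000000]: F1=0 F2=1 (differ) -> 1
  row 1 [0000001]: F1=0 F2=0 -> 0
  row 2 [0000010]: F1=1 F2=1 -> 0
  row 3 [0000011]: F1=1 F2=0 (differ) -> 1
  row 4 [0000100]: F1=0 F2=1 (differ) -> 1
  (every remaining row is evaluated the same way; all 128 results are listed next)
Full result column, 8 rows per line (p,q,r,s fixed per line; t,u,v runs 000..111 left to right):
  rows 0-7 [p,q,r,s=0000]: 10011001  (ones: 4)
  rows 8-15 [p,q,r,s=0001]: 10001000  (ones: 2)
  rows 16-23 [p,q,r,s=0010]: 10011001  (ones: 4)
  rows 24-31 [p,q,r,s=0011]: 11011101  (ones: 6)
  rows 32-39 [p,q,r,s=0100]: 10011001  (ones: 4)
  rows 40-47 [p,q,r,s=0101]: 10001000  (ones: 2)
  rows 48-55 [p,q,r,s=0110]: 10011001  (ones: 4)
  rows 56-63 [p,q,r,s=0111]: 11011101  (ones: 6)
  rows 64-71 [p,q,r,s=1000]: 10011001  (ones: 4)
  rows 72-79 [p,q,r,s=1001]: 10011001  (ones: 4)
  rows 80-87 [p,q,r,s=1010]: 10011001  (ones: 4)
  rows 88-95 [p,q,r,s=1011]: 10011001  (ones: 4)
  rows 96-103 [p,q,r,s=1100]: 10011001  (ones: 4)
  rows 104-111 [p,q,r,s=1101]: 10011001  (ones: 4)
  rows 112-119 [p,q,r,s=1110]: 10011001  (ones: 4)
  rows 120-127 [p,q,r,s=1111]: 10011001  (ones: 4)
Disagreements = 4+2+4+6+4+2+4+6+4+4+4+4+4+4+4+4 = 64

64


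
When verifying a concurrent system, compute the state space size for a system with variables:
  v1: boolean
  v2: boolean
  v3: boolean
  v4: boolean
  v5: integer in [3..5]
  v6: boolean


State space = product of domain sizes of all variables.
Domain sizes:
  v1 (boolean): 2
  v2 (boolean): 2
  v3 (boolean): 2
  v4 (boolean): 2
  v5 (integer in [3..5]): 3
  v6 (boolean): 2
Product = 2 * 2 * 2 * 2 * 3 * 2 = 96

96


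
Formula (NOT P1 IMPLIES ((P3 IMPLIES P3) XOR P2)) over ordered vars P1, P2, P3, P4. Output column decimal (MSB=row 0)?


Formula: (NOT P1 IMPLIES ((P3 IMPLIES P3) XOR P2)) over P1, P2, P3, P4 (16 rows)
Evaluate each row (bits = P1,P2,P3,P4, MSB first):
  row 0 [0000]: (NOT 0 IMPLIES ((0 IMPLIES 0) XOR 0)) -> 1
  row 1 [0001]: (NOT 0 IMPLIES ((0 IMPLIES 0) XOR 0)) -> 1
  row 2 [0010]: (NOT 0 IMPLIES ((1 IMPLIES 1) XOR 0)) -> 1
  row 3 [0011]: (NOT 0 IMPLIES ((1 IMPLIES 1) XOR 0)) -> 1
  row 4 [0100]: (NOT 0 IMPLIES ((0 IMPLIES 0) XOR 1)) -> 0
  row 5 [0101]: (NOT 0 IMPLIES ((0 IMPLIES 0) XOR 1)) -> 0
  row 6 [0110]: (NOT 0 IMPLIES ((1 IMPLIES 1) XOR 1)) -> 0
  row 7 [0111]: (NOT 0 IMPLIES ((1 IMPLIES 1) XOR 1)) -> 0
  row 8 [1000]: (NOT 1 IMPLIES ((0 IMPLIES 0) XOR 0)) -> 1
  row 9 [1001]: (NOT 1 IMPLIES ((0 IMPLIES 0) XOR 0)) -> 1
  row 10 [1010]: (NOT 1 IMPLIES ((1 IMPLIES 1) XOR 0)) -> 1
  row 11 [1011]: (NOT 1 IMPLIES ((1 IMPLIES 1) XOR 0)) -> 1
  row 12 [1100]: (NOT 1 IMPLIES ((0 IMPLIES 0) XOR 1)) -> 1
  row 13 [1101]: (NOT 1 IMPLIES ((0 IMPLIES 0) XOR 1)) -> 1
  row 14 [1110]: (NOT 1 IMPLIES ((1 IMPLIES 1) XOR 1)) -> 1
  row 15 [1111]: (NOT 1 IMPLIES ((1 IMPLIES 1) XOR 1)) -> 1
Full result column, 4 rows per line (P1,P2 fixed per line; P3,P4 runs 00..11 left to right):
  rows 0-3 [P1,P2=00]: 1111  = hex F
  rows 4-7 [P1,P2=01]: 0000  = hex 0
  rows 8-11 [P1,P2=10]: 1111  = hex F
  rows 12-15 [P1,P2=11]: 1111  = hex F
Output column (row 0 .. row 15) = 1111000011111111
Output column grouped in 4s = 1111 0000 1111 1111 = 0xF0FF
Convert to decimal digit by digit (value = value*16 + digit):
  F -> 15
  15*16 + 0 = 240
  240*16 + 15 (F) = 3855
  3855*16 + 15 (F) = 61695
Decimal = 61695

61695


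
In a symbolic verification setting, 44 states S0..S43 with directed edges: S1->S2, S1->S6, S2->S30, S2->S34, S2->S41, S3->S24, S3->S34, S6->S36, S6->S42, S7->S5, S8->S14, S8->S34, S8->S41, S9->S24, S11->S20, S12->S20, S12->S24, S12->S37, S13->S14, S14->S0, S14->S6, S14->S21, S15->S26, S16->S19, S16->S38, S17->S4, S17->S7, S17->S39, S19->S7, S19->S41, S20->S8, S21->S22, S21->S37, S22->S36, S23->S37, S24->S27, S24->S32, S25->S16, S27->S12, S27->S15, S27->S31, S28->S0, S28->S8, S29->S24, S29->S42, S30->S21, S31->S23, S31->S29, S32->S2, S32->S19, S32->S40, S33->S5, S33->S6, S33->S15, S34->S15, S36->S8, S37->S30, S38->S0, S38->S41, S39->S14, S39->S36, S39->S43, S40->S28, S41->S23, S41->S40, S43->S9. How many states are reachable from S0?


BFS from S0:
  layer 0: {S0}
Reachable set: {S0}
Count = 1

1


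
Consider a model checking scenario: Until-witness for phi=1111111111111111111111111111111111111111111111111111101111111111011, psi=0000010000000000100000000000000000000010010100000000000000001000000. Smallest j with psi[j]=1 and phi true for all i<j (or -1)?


(phi U psi) at 0: need smallest j with psi[j]=1 and phi[i]=1 for all i in [0,j).
Scan from step 0:
  step 0: phi=1, psi=0 -> continue
  step 1: phi=1, psi=0 -> continue
  step 2: phi=1, psi=0 -> continue
  step 3: phi=1, psi=0 -> continue
  step 5: psi=1 and phi held for [0,5) -> witness found
Witness step = 5

5


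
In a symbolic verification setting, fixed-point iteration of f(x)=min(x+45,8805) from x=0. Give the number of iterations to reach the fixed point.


Step 1: x=0, cap=8805, increment=45
Step 2: x grows by 45 each step until capped at 8805; fixed point is x=8805
Step 3: iterations = ceil(8805/45) = 196

196


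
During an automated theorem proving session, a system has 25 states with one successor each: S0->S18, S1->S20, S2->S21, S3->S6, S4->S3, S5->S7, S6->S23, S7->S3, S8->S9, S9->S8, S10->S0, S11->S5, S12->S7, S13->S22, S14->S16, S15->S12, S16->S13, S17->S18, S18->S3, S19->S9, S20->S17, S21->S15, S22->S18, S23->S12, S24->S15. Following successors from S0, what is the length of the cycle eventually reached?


Trace from S0 until a state repeats:
  S0 -> S18 -> S3 -> S6 -> S23 -> S12 -> S7 -> S3
S3 first seen at step 2, revisited at step 7.
Cycle length = 7 - 2 = 5

5


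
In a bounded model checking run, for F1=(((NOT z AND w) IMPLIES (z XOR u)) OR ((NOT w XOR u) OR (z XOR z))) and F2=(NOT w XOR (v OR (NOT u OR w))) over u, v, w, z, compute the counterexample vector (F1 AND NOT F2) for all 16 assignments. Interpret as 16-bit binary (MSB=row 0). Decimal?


F1 = (((NOT z AND w) IMPLIES (z XOR u)) OR ((NOT w XOR u) OR (z XOR z)))
F2 = (NOT w XOR (v OR (NOT u OR w)))
Counterexample to F1=>F2 is where F1=1 and F2=0.
Evaluate each row (bits = u,v,w,z, MSB first):
  row 0 [0000]: F1=1 F2=0 -> F1&~F2 -> 1
  row 1 [0001]: F1=1 F2=0 -> F1&~F2 -> 1
  row 2 [0010]: F1=0 F2=1 -> F1&~F2 -> 0
  row 3 [0011]: F1=1 F2=1 -> F1&~F2 -> 0
  row 4 [0100]: F1=1 F2=0 -> F1&~F2 -> 1
  row 5 [0101]: F1=1 F2=0 -> F1&~F2 -> 1
  row 6 [0110]: F1=0 F2=1 -> F1&~F2 -> 0
  row 7 [0111]: F1=1 F2=1 -> F1&~F2 -> 0
  row 8 [1000]: F1=1 F2=1 -> F1&~F2 -> 0
  row 9 [1001]: F1=1 F2=1 -> F1&~F2 -> 0
  row 10 [1010]: F1=1 F2=1 -> F1&~F2 -> 0
  row 11 [1011]: F1=1 F2=1 -> F1&~F2 -> 0
  row 12 [1100]: F1=1 F2=0 -> F1&~F2 -> 1
  row 13 [1101]: F1=1 F2=0 -> F1&~F2 -> 1
  row 14 [1110]: F1=1 F2=1 -> F1&~F2 -> 0
  row 15 [1111]: F1=1 F2=1 -> F1&~F2 -> 0
Full result column, 4 rows per line (u,v fixed per line; w,z runs 00..11 left to right):
  rows 0-3 [u,v=00]: 1100  = hex C
  rows 4-7 [u,v=01]: 1100  = hex C
  rows 8-11 [u,v=10]: 0000  = hex 0
  rows 12-15 [u,v=11]: 1100  = hex C
Counterexample vector (row 0 .. row 15) = 1100110000001100
Output column grouped in 4s = 1100 1100 0000 1100 = 0xCC0C
Convert to decimal digit by digit (value = value*16 + digit):
  C -> 12
  12*16 + 12 (C) = 204
  204*16 + 0 = 3264
  3264*16 + 12 (C) = 52236
Decimal = 52236

52236


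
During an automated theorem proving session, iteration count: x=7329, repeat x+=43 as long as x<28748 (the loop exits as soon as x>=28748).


Step 1: x goes from 7329 toward 28748 by 43; the body runs while x<28748, so iterations = ceil((bound-start)/step)
Step 2: Distance=21419
Step 3: ceil(21419/43)=499

499


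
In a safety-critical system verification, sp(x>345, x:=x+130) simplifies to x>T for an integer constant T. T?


Formula: sp(P, x:=E) = exists old_x. (x = E[old_x/x]) AND P[old_x/x] (old_x is the value of x before the assignment; eliminate old_x by solving x = E[old_x/x] for old_x)
Step 1: Precondition P: x>345, i.e. old_x > 345
Step 2: Assignment gives x = old_x + 130, so old_x = x - 130
Step 3: Substitute into P: x - 130 > 345
Step 4: Simplify: x > 345+130 = 475

475


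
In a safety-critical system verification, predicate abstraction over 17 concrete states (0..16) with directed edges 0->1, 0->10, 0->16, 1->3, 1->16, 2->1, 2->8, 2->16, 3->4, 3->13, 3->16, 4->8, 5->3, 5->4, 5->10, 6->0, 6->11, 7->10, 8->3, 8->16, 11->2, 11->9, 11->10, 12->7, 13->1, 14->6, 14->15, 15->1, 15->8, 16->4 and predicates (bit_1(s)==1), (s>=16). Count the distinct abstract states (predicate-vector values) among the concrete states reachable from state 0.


BFS from 0:
Concrete reachable: {0, 1, 3, 4, 8, 10, 13, 16}
Abstract via predicates (bit_1(s)==1), (s>=16):
  (0,0) <- {0, 1, 4, 8, 13}
  (0,1) <- {16}
  (1,0) <- {3, 10}
Distinct abstract states = 3

3


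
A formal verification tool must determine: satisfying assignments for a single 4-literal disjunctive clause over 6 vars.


Step 1: Total=2^6=64
Step 2: Unsat when all 4 false: 2^2=4
Step 3: Sat=64-4=60

60


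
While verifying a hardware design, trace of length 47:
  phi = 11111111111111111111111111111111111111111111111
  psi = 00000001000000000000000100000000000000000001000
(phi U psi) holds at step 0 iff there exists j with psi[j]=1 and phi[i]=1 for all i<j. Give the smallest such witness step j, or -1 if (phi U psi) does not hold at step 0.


(phi U psi) at 0: need smallest j with psi[j]=1 and phi[i]=1 for all i in [0,j).
Scan from step 0:
  step 0: phi=1, psi=0 -> continue
  step 1: phi=1, psi=0 -> continue
  step 2: phi=1, psi=0 -> continue
  step 3: phi=1, psi=0 -> continue
  step 7: psi=1 and phi held for [0,7) -> witness found
Witness step = 7

7


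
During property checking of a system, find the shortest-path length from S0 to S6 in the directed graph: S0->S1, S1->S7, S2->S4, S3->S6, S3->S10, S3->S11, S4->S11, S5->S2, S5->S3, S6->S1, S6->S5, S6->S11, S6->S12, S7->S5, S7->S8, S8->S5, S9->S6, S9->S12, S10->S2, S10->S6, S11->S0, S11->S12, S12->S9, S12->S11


BFS layer-by-layer from S0:
  dist 0: {S0}
  dist 1: {S1}
  dist 2: {S7}
  dist 3: {S5, S8}
  dist 4: {S2, S3}
  dist 5: {S4, S6, S10, S11}
  -> S6 reached at distance 5
Shortest path length = 5

5


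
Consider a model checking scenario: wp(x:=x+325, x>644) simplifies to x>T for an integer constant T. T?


Formula: wp(x:=E, P) = P[E/x] (substitute E for x in postcondition)
Step 1: Postcondition: x>644
Step 2: Substitute x+325 for x: x+325>644
Step 3: Solve for x: x > 644-325 = 319

319


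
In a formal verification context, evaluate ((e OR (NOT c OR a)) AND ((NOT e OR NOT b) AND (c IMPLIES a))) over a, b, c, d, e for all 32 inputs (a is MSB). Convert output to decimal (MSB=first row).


Formula: ((e OR (NOT c OR a)) AND ((NOT e OR NOT b) AND (c IMPLIES a))) over a, b, c, d, e (32 rows)
Evaluate each row (bits = a,b,c,d,e, MSB first):
  row 0 [00000]: ((0 OR (NOT 0 OR 0)) AND ((NOT 0 OR NOT 0) AND (0 IMPLIES 0))) -> 1
  row 1 [00001]: ((1 OR (NOT 0 OR 0)) AND ((NOT 1 OR NOT 0) AND (0 IMPLIES 0))) -> 1
  row 2 [00010]: ((0 OR (NOT 0 OR 0)) AND ((NOT 0 OR NOT 0) AND (0 IMPLIES 0))) -> 1
  row 3 [00011]: ((1 OR (NOT 0 OR 0)) AND ((NOT 1 OR NOT 0) AND (0 IMPLIES 0))) -> 1
  row 4 [00100]: ((0 OR (NOT 1 OR 0)) AND ((NOT 0 OR NOT 0) AND (1 IMPLIES 0))) -> 0
  row 5 [00101]: ((1 OR (NOT 1 OR 0)) AND ((NOT 1 OR NOT 0) AND (1 IMPLIES 0))) -> 0
  row 6 [00110]: ((0 OR (NOT 1 OR 0)) AND ((NOT 0 OR NOT 0) AND (1 IMPLIES 0))) -> 0
  row 7 [00111]: ((1 OR (NOT 1 OR 0)) AND ((NOT 1 OR NOT 0) AND (1 IMPLIES 0))) -> 0
  row 8 [01000]: ((0 OR (NOT 0 OR 0)) AND ((NOT 0 OR NOT 1) AND (0 IMPLIES 0))) -> 1
  row 9 [01001]: ((1 OR (NOT 0 OR 0)) AND ((NOT 1 OR NOT 1) AND (0 IMPLIES 0))) -> 0
  row 10 [01010]: ((0 OR (NOT 0 OR 0)) AND ((NOT 0 OR NOT 1) AND (0 IMPLIES 0))) -> 1
  row 11 [01011]: ((1 OR (NOT 0 OR 0)) AND ((NOT 1 OR NOT 1) AND (0 IMPLIES 0))) -> 0
  row 12 [01100]: ((0 OR (NOT 1 OR 0)) AND ((NOT 0 OR NOT 1) AND (1 IMPLIES 0))) -> 0
  row 13 [01101]: ((1 OR (NOT 1 OR 0)) AND ((NOT 1 OR NOT 1) AND (1 IMPLIES 0))) -> 0
  row 14 [01110]: ((0 OR (NOT 1 OR 0)) AND ((NOT 0 OR NOT 1) AND (1 IMPLIES 0))) -> 0
  row 15 [01111]: ((1 OR (NOT 1 OR 0)) AND ((NOT 1 OR NOT 1) AND (1 IMPLIES 0))) -> 0
  row 16 [10000]: ((0 OR (NOT 0 OR 1)) AND ((NOT 0 OR NOT 0) AND (0 IMPLIES 1))) -> 1
  row 17 [10001]: ((1 OR (NOT 0 OR 1)) AND ((NOT 1 OR NOT 0) AND (0 IMPLIES 1))) -> 1
  row 18 [10010]: ((0 OR (NOT 0 OR 1)) AND ((NOT 0 OR NOT 0) AND (0 IMPLIES 1))) -> 1
  row 19 [10011]: ((1 OR (NOT 0 OR 1)) AND ((NOT 1 OR NOT 0) AND (0 IMPLIES 1))) -> 1
  row 20 [10100]: ((0 OR (NOT 1 OR 1)) AND ((NOT 0 OR NOT 0) AND (1 IMPLIES 1))) -> 1
  row 21 [10101]: ((1 OR (NOT 1 OR 1)) AND ((NOT 1 OR NOT 0) AND (1 IMPLIES 1))) -> 1
  row 22 [10110]: ((0 OR (NOT 1 OR 1)) AND ((NOT 0 OR NOT 0) AND (1 IMPLIES 1))) -> 1
  row 23 [10111]: ((1 OR (NOT 1 OR 1)) AND ((NOT 1 OR NOT 0) AND (1 IMPLIES 1))) -> 1
  row 24 [11000]: ((0 OR (NOT 0 OR 1)) AND ((NOT 0 OR NOT 1) AND (0 IMPLIES 1))) -> 1
  row 25 [11001]: ((1 OR (NOT 0 OR 1)) AND ((NOT 1 OR NOT 1) AND (0 IMPLIES 1))) -> 0
  row 26 [11010]: ((0 OR (NOT 0 OR 1)) AND ((NOT 0 OR NOT 1) AND (0 IMPLIES 1))) -> 1
  row 27 [11011]: ((1 OR (NOT 0 OR 1)) AND ((NOT 1 OR NOT 1) AND (0 IMPLIES 1))) -> 0
  row 28 [11100]: ((0 OR (NOT 1 OR 1)) AND ((NOT 0 OR NOT 1) AND (1 IMPLIES 1))) -> 1
  row 29 [11101]: ((1 OR (NOT 1 OR 1)) AND ((NOT 1 OR NOT 1) AND (1 IMPLIES 1))) -> 0
  row 30 [11110]: ((0 OR (NOT 1 OR 1)) AND ((NOT 0 OR NOT 1) AND (1 IMPLIES 1))) -> 1
  row 31 [11111]: ((1 OR (NOT 1 OR 1)) AND ((NOT 1 OR NOT 1) AND (1 IMPLIES 1))) -> 0
Full result column, 4 rows per line (a,b,c fixed per line; d,e runs 00..11 left to right):
  rows 0-3 [a,b,c=000]: 1111  = hex F
  rows 4-7 [a,b,c=001]: 0000  = hex 0
  rows 8-11 [a,b,c=010]: 1010  = hex A
  rows 12-15 [a,b,c=011]: 0000  = hex 0
  rows 16-19 [a,b,c=100]: 1111  = hex F
  rows 20-23 [a,b,c=101]: 1111  = hex F
  rows 24-27 [a,b,c=110]: 1010  = hex A
  rows 28-31 [a,b,c=111]: 1010  = hex A
Output column (row 0 .. row 31) = 11110000101000001111111110101010
Output column grouped in 4s = 1111 0000 1010 0000 1111 1111 1010 1010 = 0xF0A0FFAA
Convert to decimal digit by digit (value = value*16 + digit):
  F -> 15
  15*16 + 0 = 240
  240*16 + 10 (A) = 3850
  3850*16 + 0 = 61600
  61600*16 + 15 (F) = 985615
  985615*16 + 15 (F) = 15769855
  15769855*16 + 10 (A) = 252317690
  252317690*16 + 10 (A) = 4037083050
Decimal = 4037083050

4037083050


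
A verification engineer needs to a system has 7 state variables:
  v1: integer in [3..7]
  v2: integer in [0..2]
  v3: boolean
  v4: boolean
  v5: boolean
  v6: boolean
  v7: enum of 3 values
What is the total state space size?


State space = product of domain sizes of all variables.
Domain sizes:
  v1 (integer in [3..7]): 5
  v2 (integer in [0..2]): 3
  v3 (boolean): 2
  v4 (boolean): 2
  v5 (boolean): 2
  v6 (boolean): 2
  v7 (enum of 3 values): 3
Product = 5 * 3 * 2 * 2 * 2 * 2 * 3 = 720

720


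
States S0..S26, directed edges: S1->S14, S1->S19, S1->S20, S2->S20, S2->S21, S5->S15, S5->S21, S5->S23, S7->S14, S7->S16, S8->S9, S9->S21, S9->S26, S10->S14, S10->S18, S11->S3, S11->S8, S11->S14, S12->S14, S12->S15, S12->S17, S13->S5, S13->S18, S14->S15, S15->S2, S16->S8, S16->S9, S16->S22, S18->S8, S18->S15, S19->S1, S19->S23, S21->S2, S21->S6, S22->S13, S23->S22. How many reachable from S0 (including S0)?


BFS from S0:
  layer 0: {S0}
Reachable set: {S0}
Count = 1

1


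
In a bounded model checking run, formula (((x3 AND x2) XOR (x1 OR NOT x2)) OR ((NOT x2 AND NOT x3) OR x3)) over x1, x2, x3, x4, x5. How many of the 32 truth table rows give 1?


Formula: (((x3 AND x2) XOR (x1 OR NOT x2)) OR ((NOT x2 AND NOT x3) OR x3)) over 5 vars (32 rows)
Evaluate each row (x1, x2, x3, x4, x5 as bits, MSB first):
  row 0 [00000]: (((0 AND 0) XOR (0 OR NOT 0)) OR ((NOT 0 AND NOT 0) OR 0)) -> 1
  row 1 [00001]: (((0 AND 0) XOR (0 OR NOT 0)) OR ((NOT 0 AND NOT 0) OR 0)) -> 1
  row 2 [00010]: (((0 AND 0) XOR (0 OR NOT 0)) OR ((NOT 0 AND NOT 0) OR 0)) -> 1
  row 3 [00011]: (((0 AND 0) XOR (0 OR NOT 0)) OR ((NOT 0 AND NOT 0) OR 0)) -> 1
  row 4 [00100]: (((1 AND 0) XOR (0 OR NOT 0)) OR ((NOT 0 AND NOT 1) OR 1)) -> 1
  row 5 [00101]: (((1 AND 0) XOR (0 OR NOT 0)) OR ((NOT 0 AND NOT 1) OR 1)) -> 1
  row 6 [00110]: (((1 AND 0) XOR (0 OR NOT 0)) OR ((NOT 0 AND NOT 1) OR 1)) -> 1
  row 7 [00111]: (((1 AND 0) XOR (0 OR NOT 0)) OR ((NOT 0 AND NOT 1) OR 1)) -> 1
  row 8 [01000]: (((0 AND 1) XOR (0 OR NOT 1)) OR ((NOT 1 AND NOT 0) OR 0)) -> 0
  row 9 [01001]: (((0 AND 1) XOR (0 OR NOT 1)) OR ((NOT 1 AND NOT 0) OR 0)) -> 0
  row 10 [01010]: (((0 AND 1) XOR (0 OR NOT 1)) OR ((NOT 1 AND NOT 0) OR 0)) -> 0
  row 11 [01011]: (((0 AND 1) XOR (0 OR NOT 1)) OR ((NOT 1 AND NOT 0) OR 0)) -> 0
  row 12 [01100]: (((1 AND 1) XOR (0 OR NOT 1)) OR ((NOT 1 AND NOT 1) OR 1)) -> 1
  row 13 [01101]: (((1 AND 1) XOR (0 OR NOT 1)) OR ((NOT 1 AND NOT 1) OR 1)) -> 1
  row 14 [01110]: (((1 AND 1) XOR (0 OR NOT 1)) OR ((NOT 1 AND NOT 1) OR 1)) -> 1
  row 15 [01111]: (((1 AND 1) XOR (0 OR NOT 1)) OR ((NOT 1 AND NOT 1) OR 1)) -> 1
  row 16 [10000]: (((0 AND 0) XOR (1 OR NOT 0)) OR ((NOT 0 AND NOT 0) OR 0)) -> 1
  row 17 [10001]: (((0 AND 0) XOR (1 OR NOT 0)) OR ((NOT 0 AND NOT 0) OR 0)) -> 1
  row 18 [10010]: (((0 AND 0) XOR (1 OR NOT 0)) OR ((NOT 0 AND NOT 0) OR 0)) -> 1
  row 19 [10011]: (((0 AND 0) XOR (1 OR NOT 0)) OR ((NOT 0 AND NOT 0) OR 0)) -> 1
  row 20 [10100]: (((1 AND 0) XOR (1 OR NOT 0)) OR ((NOT 0 AND NOT 1) OR 1)) -> 1
  row 21 [10101]: (((1 AND 0) XOR (1 OR NOT 0)) OR ((NOT 0 AND NOT 1) OR 1)) -> 1
  row 22 [10110]: (((1 AND 0) XOR (1 OR NOT 0)) OR ((NOT 0 AND NOT 1) OR 1)) -> 1
  row 23 [10111]: (((1 AND 0) XOR (1 OR NOT 0)) OR ((NOT 0 AND NOT 1) OR 1)) -> 1
  row 24 [11000]: (((0 AND 1) XOR (1 OR NOT 1)) OR ((NOT 1 AND NOT 0) OR 0)) -> 1
  row 25 [11001]: (((0 AND 1) XOR (1 OR NOT 1)) OR ((NOT 1 AND NOT 0) OR 0)) -> 1
  row 26 [11010]: (((0 AND 1) XOR (1 OR NOT 1)) OR ((NOT 1 AND NOT 0) OR 0)) -> 1
  row 27 [11011]: (((0 AND 1) XOR (1 OR NOT 1)) OR ((NOT 1 AND NOT 0) OR 0)) -> 1
  row 28 [11100]: (((1 AND 1) XOR (1 OR NOT 1)) OR ((NOT 1 AND NOT 1) OR 1)) -> 1
  row 29 [11101]: (((1 AND 1) XOR (1 OR NOT 1)) OR ((NOT 1 AND NOT 1) OR 1)) -> 1
  row 30 [11110]: (((1 AND 1) XOR (1 OR NOT 1)) OR ((NOT 1 AND NOT 1) OR 1)) -> 1
  row 31 [11111]: (((1 AND 1) XOR (1 OR NOT 1)) OR ((NOT 1 AND NOT 1) OR 1)) -> 1
Full result column, 8 rows per line (x1,x2 fixed per line; x3,x4,x5 runs 000..111 left to right):
  rows 0-7 [x1,x2=00]: 11111111  (ones: 8)
  rows 8-15 [x1,x2=01]: 00001111  (ones: 4)
  rows 16-23 [x1,x2=10]: 11111111  (ones: 8)
  rows 24-31 [x1,x2=11]: 11111111  (ones: 8)
Count of 1-rows = 8+4+8+8 = 28

28


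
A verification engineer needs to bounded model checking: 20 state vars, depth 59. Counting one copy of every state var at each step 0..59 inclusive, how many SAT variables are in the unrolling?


BMC unrolls to depth k, creating one copy of each state var for steps 0..k.
Step count = 59 + 1 = 60 (steps 0 through 59)
Vars per step = 20
Total = 20 * 60 = 1200

1200


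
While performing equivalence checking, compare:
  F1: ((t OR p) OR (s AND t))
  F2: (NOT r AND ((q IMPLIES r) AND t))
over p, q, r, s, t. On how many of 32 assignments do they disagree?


F1 = ((t OR p) OR (s AND t))
F2 = (NOT r AND ((q IMPLIES r) AND t))
Evaluate both on each of 32 rows (bits = p,q,r,s,t):
  row 0 [00000]: F1=0 F2=0 -> 0
  row 1 [00001]: F1=1 F2=1 -> 0
  row 2 [00010]: F1=0 F2=0 -> 0
  row 3 [00011]: F1=1 F2=1 -> 0
  row 4 [00100]: F1=0 F2=0 -> 0
  row 5 [00101]: F1=1 F2=0 (differ) -> 1
  row 6 [00110]: F1=0 F2=0 -> 0
  row 7 [00111]: F1=1 F2=0 (differ) -> 1
  row 8 [01000]: F1=0 F2=0 -> 0
  row 9 [01001]: F1=1 F2=0 (differ) -> 1
  row 10 [01010]: F1=0 F2=0 -> 0
  row 11 [01011]: F1=1 F2=0 (differ) -> 1
  row 12 [01100]: F1=0 F2=0 -> 0
  row 13 [01101]: F1=1 F2=0 (differ) -> 1
  row 14 [01110]: F1=0 F2=0 -> 0
  row 15 [01111]: F1=1 F2=0 (differ) -> 1
  row 16 [10000]: F1=1 F2=0 (differ) -> 1
  row 17 [10001]: F1=1 F2=1 -> 0
  row 18 [10010]: F1=1 F2=0 (differ) -> 1
  row 19 [10011]: F1=1 F2=1 -> 0
  row 20 [10100]: F1=1 F2=0 (differ) -> 1
  row 21 [10101]: F1=1 F2=0 (differ) -> 1
  row 22 [10110]: F1=1 F2=0 (differ) -> 1
  row 23 [10111]: F1=1 F2=0 (differ) -> 1
  row 24 [11000]: F1=1 F2=0 (differ) -> 1
  row 25 [11001]: F1=1 F2=0 (differ) -> 1
  row 26 [11010]: F1=1 F2=0 (differ) -> 1
  row 27 [11011]: F1=1 F2=0 (differ) -> 1
  row 28 [11100]: F1=1 F2=0 (differ) -> 1
  row 29 [11101]: F1=1 F2=0 (differ) -> 1
  row 30 [11110]: F1=1 F2=0 (differ) -> 1
  row 31 [11111]: F1=1 F2=0 (differ) -> 1
Full result column, 8 rows per line (p,q fixed per line; r,s,t runs 000..111 left to right):
  rows 0-7 [p,q=00]: 00000101  (ones: 2)
  rows 8-15 [p,q=01]: 01010101  (ones: 4)
  rows 16-23 [p,q=10]: 10101111  (ones: 6)
  rows 24-31 [p,q=11]: 11111111  (ones: 8)
Disagreements = 2+4+6+8 = 20

20


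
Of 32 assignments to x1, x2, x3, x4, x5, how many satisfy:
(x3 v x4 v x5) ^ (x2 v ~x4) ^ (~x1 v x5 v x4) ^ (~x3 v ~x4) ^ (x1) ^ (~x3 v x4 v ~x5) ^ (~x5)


CNF with 7 clauses over 5 vars (32 assignments).
An assignment satisfies CNF iff every clause has >=1 true literal.
Check each row (bits = x1,x2,x3,x4,x5; clause T/F shown):
  row 0 [00000]: clauses=FTTTFTT -> 0
  row 1 [00001]: clauses=TTTTFTF -> 0
  row 2 [00010]: clauses=TFTTFTT -> 0
  row 3 [00011]: clauses=TFTTFTF -> 0
  row 4 [00100]: clauses=TTTTFTT -> 0
  row 5 [00101]: clauses=TTTTFFF -> 0
  row 6 [00110]: clauses=TFTFFTT -> 0
  row 7 [00111]: clauses=TFTFFTF -> 0
  row 8 [01000]: clauses=FTTTFTT -> 0
  row 9 [01001]: clauses=TTTTFTF -> 0
  row 10 [01010]: clauses=TTTTFTT -> 0
  row 11 [01011]: clauses=TTTTFTF -> 0
  row 12 [01100]: clauses=TTTTFTT -> 0
  row 13 [01101]: clauses=TTTTFFF -> 0
  row 14 [01110]: clauses=TTTFFTT -> 0
  row 15 [01111]: clauses=TTTFFTF -> 0
  row 16 [10000]: clauses=FTFTTTT -> 0
  row 17 [10001]: clauses=TTTTTTF -> 0
  row 18 [10010]: clauses=TFTTTTT -> 0
  row 19 [10011]: clauses=TFTTTTF -> 0
  row 20 [10100]: clauses=TTFTTTT -> 0
  row 21 [10101]: clauses=TTTTTFF -> 0
  row 22 [10110]: clauses=TFTFTTT -> 0
  row 23 [10111]: clauses=TFTFTTF -> 0
  row 24 [11000]: clauses=FTFTTTT -> 0
  row 25 [11001]: clauses=TTTTTTF -> 0
  row 26 [11010]: clauses=TTTTTTT -> 1
  row 27 [11011]: clauses=TTTTTTF -> 0
  row 28 [11100]: clauses=TTFTTTT -> 0
  row 29 [11101]: clauses=TTTTTFF -> 0
  row 30 [11110]: clauses=TTTFTTT -> 0
  row 31 [11111]: clauses=TTTFTTF -> 0
Full result column, 8 rows per line (x1,x2 fixed per line; x3,x4,x5 runs 000..111 left to right):
  rows 0-7 [x1,x2=00]: 00000000  (ones: 0)
  rows 8-15 [x1,x2=01]: 00000000  (ones: 0)
  rows 16-23 [x1,x2=10]: 00000000  (ones: 0)
  rows 24-31 [x1,x2=11]: 00100000  (ones: 1)
Satisfying assignments = 0+0+0+1 = 1

1


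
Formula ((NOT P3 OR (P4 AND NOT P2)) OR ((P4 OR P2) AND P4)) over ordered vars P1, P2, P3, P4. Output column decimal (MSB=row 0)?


Formula: ((NOT P3 OR (P4 AND NOT P2)) OR ((P4 OR P2) AND P4)) over P1, P2, P3, P4 (16 rows)
Evaluate each row (bits = P1,P2,P3,P4, MSB first):
  row 0 [0000]: ((NOT 0 OR (0 AND NOT 0)) OR ((0 OR 0) AND 0)) -> 1
  row 1 [0001]: ((NOT 0 OR (1 AND NOT 0)) OR ((1 OR 0) AND 1)) -> 1
  row 2 [0010]: ((NOT 1 OR (0 AND NOT 0)) OR ((0 OR 0) AND 0)) -> 0
  row 3 [0011]: ((NOT 1 OR (1 AND NOT 0)) OR ((1 OR 0) AND 1)) -> 1
  row 4 [0100]: ((NOT 0 OR (0 AND NOT 1)) OR ((0 OR 1) AND 0)) -> 1
  row 5 [0101]: ((NOT 0 OR (1 AND NOT 1)) OR ((1 OR 1) AND 1)) -> 1
  row 6 [0110]: ((NOT 1 OR (0 AND NOT 1)) OR ((0 OR 1) AND 0)) -> 0
  row 7 [0111]: ((NOT 1 OR (1 AND NOT 1)) OR ((1 OR 1) AND 1)) -> 1
  row 8 [1000]: ((NOT 0 OR (0 AND NOT 0)) OR ((0 OR 0) AND 0)) -> 1
  row 9 [1001]: ((NOT 0 OR (1 AND NOT 0)) OR ((1 OR 0) AND 1)) -> 1
  row 10 [1010]: ((NOT 1 OR (0 AND NOT 0)) OR ((0 OR 0) AND 0)) -> 0
  row 11 [1011]: ((NOT 1 OR (1 AND NOT 0)) OR ((1 OR 0) AND 1)) -> 1
  row 12 [1100]: ((NOT 0 OR (0 AND NOT 1)) OR ((0 OR 1) AND 0)) -> 1
  row 13 [1101]: ((NOT 0 OR (1 AND NOT 1)) OR ((1 OR 1) AND 1)) -> 1
  row 14 [1110]: ((NOT 1 OR (0 AND NOT 1)) OR ((0 OR 1) AND 0)) -> 0
  row 15 [1111]: ((NOT 1 OR (1 AND NOT 1)) OR ((1 OR 1) AND 1)) -> 1
Full result column, 4 rows per line (P1,P2 fixed per line; P3,P4 runs 00..11 left to right):
  rows 0-3 [P1,P2=00]: 1101  = hex D
  rows 4-7 [P1,P2=01]: 1101  = hex D
  rows 8-11 [P1,P2=10]: 1101  = hex D
  rows 12-15 [P1,P2=11]: 1101  = hex D
Output column (row 0 .. row 15) = 1101110111011101
Output column grouped in 4s = 1101 1101 1101 1101 = 0xDDDD
Convert to decimal digit by digit (value = value*16 + digit):
  D -> 13
  13*16 + 13 (D) = 221
  221*16 + 13 (D) = 3549
  3549*16 + 13 (D) = 56797
Decimal = 56797

56797


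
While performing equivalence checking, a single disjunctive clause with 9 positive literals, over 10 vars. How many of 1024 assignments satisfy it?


Step 1: Total=2^10=1024
Step 2: Unsat when all 9 false: 2^1=2
Step 3: Sat=1024-2=1022

1022


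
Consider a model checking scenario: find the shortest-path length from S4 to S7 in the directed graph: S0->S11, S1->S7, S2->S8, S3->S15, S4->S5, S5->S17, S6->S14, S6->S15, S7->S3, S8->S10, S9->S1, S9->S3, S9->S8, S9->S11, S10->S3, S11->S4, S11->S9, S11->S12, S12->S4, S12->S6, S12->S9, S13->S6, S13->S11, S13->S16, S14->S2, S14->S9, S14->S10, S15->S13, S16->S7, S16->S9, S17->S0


BFS layer-by-layer from S4:
  dist 0: {S4}
  dist 1: {S5}
  dist 2: {S17}
  dist 3: {S0}
  dist 4: {S11}
  dist 5: {S9, S12}
  dist 6: {S1, S3, S6, S8}
  dist 7: {S7, S10, S14, S15}
  -> S7 reached at distance 7
Shortest path length = 7

7


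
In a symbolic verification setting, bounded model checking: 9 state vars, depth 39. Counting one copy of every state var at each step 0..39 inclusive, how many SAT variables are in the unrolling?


BMC unrolls to depth k, creating one copy of each state var for steps 0..k.
Step count = 39 + 1 = 40 (steps 0 through 39)
Vars per step = 9
Total = 9 * 40 = 360

360


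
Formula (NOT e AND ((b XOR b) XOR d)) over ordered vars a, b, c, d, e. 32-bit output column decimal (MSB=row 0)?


Formula: (NOT e AND ((b XOR b) XOR d)) over a, b, c, d, e (32 rows)
Evaluate each row (bits = a,b,c,d,e, MSB first):
  row 0 [00000]: (NOT 0 AND ((0 XOR 0) XOR 0)) -> 0
  row 1 [00001]: (NOT 1 AND ((0 XOR 0) XOR 0)) -> 0
  row 2 [00010]: (NOT 0 AND ((0 XOR 0) XOR 1)) -> 1
  row 3 [00011]: (NOT 1 AND ((0 XOR 0) XOR 1)) -> 0
  row 4 [00100]: (NOT 0 AND ((0 XOR 0) XOR 0)) -> 0
  row 5 [00101]: (NOT 1 AND ((0 XOR 0) XOR 0)) -> 0
  row 6 [00110]: (NOT 0 AND ((0 XOR 0) XOR 1)) -> 1
  row 7 [00111]: (NOT 1 AND ((0 XOR 0) XOR 1)) -> 0
  row 8 [01000]: (NOT 0 AND ((1 XOR 1) XOR 0)) -> 0
  row 9 [01001]: (NOT 1 AND ((1 XOR 1) XOR 0)) -> 0
  row 10 [01010]: (NOT 0 AND ((1 XOR 1) XOR 1)) -> 1
  row 11 [01011]: (NOT 1 AND ((1 XOR 1) XOR 1)) -> 0
  row 12 [01100]: (NOT 0 AND ((1 XOR 1) XOR 0)) -> 0
  row 13 [01101]: (NOT 1 AND ((1 XOR 1) XOR 0)) -> 0
  row 14 [01110]: (NOT 0 AND ((1 XOR 1) XOR 1)) -> 1
  row 15 [01111]: (NOT 1 AND ((1 XOR 1) XOR 1)) -> 0
  row 16 [10000]: (NOT 0 AND ((0 XOR 0) XOR 0)) -> 0
  row 17 [10001]: (NOT 1 AND ((0 XOR 0) XOR 0)) -> 0
  row 18 [10010]: (NOT 0 AND ((0 XOR 0) XOR 1)) -> 1
  row 19 [10011]: (NOT 1 AND ((0 XOR 0) XOR 1)) -> 0
  row 20 [10100]: (NOT 0 AND ((0 XOR 0) XOR 0)) -> 0
  row 21 [10101]: (NOT 1 AND ((0 XOR 0) XOR 0)) -> 0
  row 22 [10110]: (NOT 0 AND ((0 XOR 0) XOR 1)) -> 1
  row 23 [10111]: (NOT 1 AND ((0 XOR 0) XOR 1)) -> 0
  row 24 [11000]: (NOT 0 AND ((1 XOR 1) XOR 0)) -> 0
  row 25 [11001]: (NOT 1 AND ((1 XOR 1) XOR 0)) -> 0
  row 26 [11010]: (NOT 0 AND ((1 XOR 1) XOR 1)) -> 1
  row 27 [11011]: (NOT 1 AND ((1 XOR 1) XOR 1)) -> 0
  row 28 [11100]: (NOT 0 AND ((1 XOR 1) XOR 0)) -> 0
  row 29 [11101]: (NOT 1 AND ((1 XOR 1) XOR 0)) -> 0
  row 30 [11110]: (NOT 0 AND ((1 XOR 1) XOR 1)) -> 1
  row 31 [11111]: (NOT 1 AND ((1 XOR 1) XOR 1)) -> 0
Full result column, 4 rows per line (a,b,c fixed per line; d,e runs 00..11 left to right):
  rows 0-3 [a,b,c=000]: 0010  = hex 2
  rows 4-7 [a,b,c=001]: 0010  = hex 2
  rows 8-11 [a,b,c=010]: 0010  = hex 2
  rows 12-15 [a,b,c=011]: 0010  = hex 2
  rows 16-19 [a,b,c=100]: 0010  = hex 2
  rows 20-23 [a,b,c=101]: 0010  = hex 2
  rows 24-27 [a,b,c=110]: 0010  = hex 2
  rows 28-31 [a,b,c=111]: 0010  = hex 2
Output column (row 0 .. row 31) = 00100010001000100010001000100010
Output column grouped in 4s = 0010 0010 0010 0010 0010 0010 0010 0010 = 0x22222222
Convert to decimal digit by digit (value = value*16 + digit):
  2 -> 2
  2*16 + 2 = 34
  34*16 + 2 = 546
  546*16 + 2 = 8738
  8738*16 + 2 = 139810
  139810*16 + 2 = 2236962
  2236962*16 + 2 = 35791394
  35791394*16 + 2 = 572662306
Decimal = 572662306

572662306


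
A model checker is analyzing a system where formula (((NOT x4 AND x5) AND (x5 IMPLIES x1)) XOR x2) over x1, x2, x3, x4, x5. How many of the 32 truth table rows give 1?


Formula: (((NOT x4 AND x5) AND (x5 IMPLIES x1)) XOR x2) over 5 vars (32 rows)
Evaluate each row (x1, x2, x3, x4, x5 as bits, MSB first):
  row 0 [00000]: (((NOT 0 AND 0) AND (0 IMPLIES 0)) XOR 0) -> 0
  row 1 [00001]: (((NOT 0 AND 1) AND (1 IMPLIES 0)) XOR 0) -> 0
  row 2 [00010]: (((NOT 1 AND 0) AND (0 IMPLIES 0)) XOR 0) -> 0
  row 3 [00011]: (((NOT 1 AND 1) AND (1 IMPLIES 0)) XOR 0) -> 0
  row 4 [00100]: (((NOT 0 AND 0) AND (0 IMPLIES 0)) XOR 0) -> 0
  row 5 [00101]: (((NOT 0 AND 1) AND (1 IMPLIES 0)) XOR 0) -> 0
  row 6 [00110]: (((NOT 1 AND 0) AND (0 IMPLIES 0)) XOR 0) -> 0
  row 7 [00111]: (((NOT 1 AND 1) AND (1 IMPLIES 0)) XOR 0) -> 0
  row 8 [01000]: (((NOT 0 AND 0) AND (0 IMPLIES 0)) XOR 1) -> 1
  row 9 [01001]: (((NOT 0 AND 1) AND (1 IMPLIES 0)) XOR 1) -> 1
  row 10 [01010]: (((NOT 1 AND 0) AND (0 IMPLIES 0)) XOR 1) -> 1
  row 11 [01011]: (((NOT 1 AND 1) AND (1 IMPLIES 0)) XOR 1) -> 1
  row 12 [01100]: (((NOT 0 AND 0) AND (0 IMPLIES 0)) XOR 1) -> 1
  row 13 [01101]: (((NOT 0 AND 1) AND (1 IMPLIES 0)) XOR 1) -> 1
  row 14 [01110]: (((NOT 1 AND 0) AND (0 IMPLIES 0)) XOR 1) -> 1
  row 15 [01111]: (((NOT 1 AND 1) AND (1 IMPLIES 0)) XOR 1) -> 1
  row 16 [10000]: (((NOT 0 AND 0) AND (0 IMPLIES 1)) XOR 0) -> 0
  row 17 [10001]: (((NOT 0 AND 1) AND (1 IMPLIES 1)) XOR 0) -> 1
  row 18 [10010]: (((NOT 1 AND 0) AND (0 IMPLIES 1)) XOR 0) -> 0
  row 19 [10011]: (((NOT 1 AND 1) AND (1 IMPLIES 1)) XOR 0) -> 0
  row 20 [10100]: (((NOT 0 AND 0) AND (0 IMPLIES 1)) XOR 0) -> 0
  row 21 [10101]: (((NOT 0 AND 1) AND (1 IMPLIES 1)) XOR 0) -> 1
  row 22 [10110]: (((NOT 1 AND 0) AND (0 IMPLIES 1)) XOR 0) -> 0
  row 23 [10111]: (((NOT 1 AND 1) AND (1 IMPLIES 1)) XOR 0) -> 0
  row 24 [11000]: (((NOT 0 AND 0) AND (0 IMPLIES 1)) XOR 1) -> 1
  row 25 [11001]: (((NOT 0 AND 1) AND (1 IMPLIES 1)) XOR 1) -> 0
  row 26 [11010]: (((NOT 1 AND 0) AND (0 IMPLIES 1)) XOR 1) -> 1
  row 27 [11011]: (((NOT 1 AND 1) AND (1 IMPLIES 1)) XOR 1) -> 1
  row 28 [11100]: (((NOT 0 AND 0) AND (0 IMPLIES 1)) XOR 1) -> 1
  row 29 [11101]: (((NOT 0 AND 1) AND (1 IMPLIES 1)) XOR 1) -> 0
  row 30 [11110]: (((NOT 1 AND 0) AND (0 IMPLIES 1)) XOR 1) -> 1
  row 31 [11111]: (((NOT 1 AND 1) AND (1 IMPLIES 1)) XOR 1) -> 1
Full result column, 8 rows per line (x1,x2 fixed per line; x3,x4,x5 runs 000..111 left to right):
  rows 0-7 [x1,x2=00]: 00000000  (ones: 0)
  rows 8-15 [x1,x2=01]: 11111111  (ones: 8)
  rows 16-23 [x1,x2=10]: 01000100  (ones: 2)
  rows 24-31 [x1,x2=11]: 10111011  (ones: 6)
Count of 1-rows = 0+8+2+6 = 16

16


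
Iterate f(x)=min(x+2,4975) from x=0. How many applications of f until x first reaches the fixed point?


Step 1: x=0, cap=4975, increment=2
Step 2: x grows by 2 each step until capped at 4975; fixed point is x=4975
Step 3: iterations = ceil(4975/2) = 2488

2488


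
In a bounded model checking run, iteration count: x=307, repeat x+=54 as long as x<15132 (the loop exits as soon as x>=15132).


Step 1: x goes from 307 toward 15132 by 54; the body runs while x<15132, so iterations = ceil((bound-start)/step)
Step 2: Distance=14825
Step 3: ceil(14825/54)=275

275


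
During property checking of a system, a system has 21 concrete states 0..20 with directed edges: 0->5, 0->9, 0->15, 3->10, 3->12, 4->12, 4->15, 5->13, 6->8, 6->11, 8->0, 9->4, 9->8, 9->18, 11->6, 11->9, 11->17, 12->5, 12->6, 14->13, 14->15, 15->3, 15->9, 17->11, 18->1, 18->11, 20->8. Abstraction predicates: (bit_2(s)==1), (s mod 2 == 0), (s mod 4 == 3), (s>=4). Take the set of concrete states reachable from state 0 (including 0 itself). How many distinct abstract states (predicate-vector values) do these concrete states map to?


BFS from 0:
Concrete reachable: {0, 1, 3, 4, 5, 6, 8, 9, 10, 11, 12, 13, 15, 17, 18}
Abstract via predicates (bit_2(s)==1), (s mod 2 == 0), (s mod 4 == 3), (s>=4):
  (0,0,0,0) <- {1}
  (0,0,0,1) <- {9, 17}
  (0,0,1,0) <- {3}
  (0,0,1,1) <- {11}
  (0,1,0,0) <- {0}
  (0,1,0,1) <- {8, 10, 18}
  (1,0,0,1) <- {5, 13}
  (1,0,1,1) <- {15}
  (1,1,0,1) <- {4, 6, 12}
Distinct abstract states = 9

9


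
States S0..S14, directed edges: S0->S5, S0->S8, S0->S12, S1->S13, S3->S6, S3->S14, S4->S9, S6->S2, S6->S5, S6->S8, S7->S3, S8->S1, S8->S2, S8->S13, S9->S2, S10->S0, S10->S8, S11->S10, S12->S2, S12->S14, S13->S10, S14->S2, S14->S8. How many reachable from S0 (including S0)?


BFS from S0:
  layer 0: {S0}
  layer 1: {S5, S8, S12}
  layer 2: {S1, S2, S13, S14}
  layer 3: {S10}
Reachable set: {S0, S1, S2, S5, S8, S10, S12, S13, S14}
Count = 9

9


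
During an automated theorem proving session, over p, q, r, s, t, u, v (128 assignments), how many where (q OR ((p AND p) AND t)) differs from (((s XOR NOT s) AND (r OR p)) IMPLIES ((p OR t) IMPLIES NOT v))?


F1 = (q OR ((p AND p) AND t))
F2 = (((s XOR NOT s) AND (r OR p)) IMPLIES ((p OR t) IMPLIES NOT v))
Evaluate both on each of 128 rows (bits = p,q,r,s,t,u,v):
  row 0 [0000000]: F1=0 F2=1 (differ) -> 1
  row 1 [0000001]: F1=0 F2=1 (differ) -> 1
  row 2 [0000010]: F1=0 F2=1 (differ) -> 1
  row 3 [0000011]: F1=0 F2=1 (differ) -> 1
  row 4 [0000100]: F1=0 F2=1 (differ) -> 1
  (every remaining row is evaluated the same way; all 128 results are listed next)
Full result column, 8 rows per line (p,q,r,s fixed per line; t,u,v runs 000..111 left to right):
  rows 0-7 [p,q,r,s=0000]: 11111111  (ones: 8)
  rows 8-15 [p,q,r,s=0001]: 11111111  (ones: 8)
  rows 16-23 [p,q,r,s=0010]: 11111010  (ones: 6)
  rows 24-31 [p,q,r,s=0011]: 11111010  (ones: 6)
  rows 32-39 [p,q,r,s=0100]: 00000000  (ones: 0)
  rows 40-47 [p,q,r,s=0101]: 00000000  (ones: 0)
  rows 48-55 [p,q,r,s=0110]: 00000101  (ones: 2)
  rows 56-63 [p,q,r,s=0111]: 00000101  (ones: 2)
  rows 64-71 [p,q,r,s=1000]: 10100101  (ones: 4)
  rows 72-79 [p,q,r,s=1001]: 10100101  (ones: 4)
  rows 80-87 [p,q,r,s=1010]: 10100101  (ones: 4)
  rows 88-95 [p,q,r,s=1011]: 10100101  (ones: 4)
  rows 96-103 [p,q,r,s=1100]: 01010101  (ones: 4)
  rows 104-111 [p,q,r,s=1101]: 01010101  (ones: 4)
  rows 112-119 [p,q,r,s=1110]: 01010101  (ones: 4)
  rows 120-127 [p,q,r,s=1111]: 01010101  (ones: 4)
Disagreements = 8+8+6+6+0+0+2+2+4+4+4+4+4+4+4+4 = 64

64


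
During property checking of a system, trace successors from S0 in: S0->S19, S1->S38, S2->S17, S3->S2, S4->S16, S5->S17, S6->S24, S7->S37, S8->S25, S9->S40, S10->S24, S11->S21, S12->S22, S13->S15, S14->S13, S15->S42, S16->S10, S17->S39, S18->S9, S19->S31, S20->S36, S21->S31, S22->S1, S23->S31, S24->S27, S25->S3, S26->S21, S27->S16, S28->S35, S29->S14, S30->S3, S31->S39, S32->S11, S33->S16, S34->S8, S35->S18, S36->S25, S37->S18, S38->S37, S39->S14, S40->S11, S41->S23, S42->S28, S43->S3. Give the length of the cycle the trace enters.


Trace from S0 until a state repeats:
  S0 -> S19 -> S31 -> S39 -> S14 -> S13 -> S15 -> S42 -> S28 -> S35 -> S18 -> S9 -> S40 -> S11 -> S21 -> S31
S31 first seen at step 2, revisited at step 15.
Cycle length = 15 - 2 = 13

13


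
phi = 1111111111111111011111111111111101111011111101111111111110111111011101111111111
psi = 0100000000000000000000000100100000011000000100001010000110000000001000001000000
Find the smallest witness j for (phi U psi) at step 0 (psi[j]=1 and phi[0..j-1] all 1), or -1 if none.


(phi U psi) at 0: need smallest j with psi[j]=1 and phi[i]=1 for all i in [0,j).
Scan from step 0:
  step 0: phi=1, psi=0 -> continue
  step 1: psi=1 and phi held for [0,1) -> witness found
Witness step = 1

1


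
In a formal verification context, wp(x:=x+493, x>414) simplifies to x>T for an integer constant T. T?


Formula: wp(x:=E, P) = P[E/x] (substitute E for x in postcondition)
Step 1: Postcondition: x>414
Step 2: Substitute x+493 for x: x+493>414
Step 3: Solve for x: x > 414-493 = -79

-79


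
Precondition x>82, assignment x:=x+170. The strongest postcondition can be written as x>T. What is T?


Formula: sp(P, x:=E) = exists old_x. (x = E[old_x/x]) AND P[old_x/x] (old_x is the value of x before the assignment; eliminate old_x by solving x = E[old_x/x] for old_x)
Step 1: Precondition P: x>82, i.e. old_x > 82
Step 2: Assignment gives x = old_x + 170, so old_x = x - 170
Step 3: Substitute into P: x - 170 > 82
Step 4: Simplify: x > 82+170 = 252

252


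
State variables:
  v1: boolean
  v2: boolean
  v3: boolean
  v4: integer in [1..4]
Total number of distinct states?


State space = product of domain sizes of all variables.
Domain sizes:
  v1 (boolean): 2
  v2 (boolean): 2
  v3 (boolean): 2
  v4 (integer in [1..4]): 4
Product = 2 * 2 * 2 * 4 = 32

32


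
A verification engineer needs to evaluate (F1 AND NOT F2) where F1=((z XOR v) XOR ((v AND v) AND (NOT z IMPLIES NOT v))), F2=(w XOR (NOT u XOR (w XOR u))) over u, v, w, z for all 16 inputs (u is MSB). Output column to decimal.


F1 = ((z XOR v) XOR ((v AND v) AND (NOT z IMPLIES NOT v)))
F2 = (w XOR (NOT u XOR (w XOR u)))
Counterexample to F1=>F2 is where F1=1 and F2=0.
Evaluate each row (bits = u,v,w,z, MSB first):
  row 0 [0000]: F1=0 F2=1 -> F1&~F2 -> 0
  row 1 [0001]: F1=1 F2=1 -> F1&~F2 -> 0
  row 2 [0010]: F1=0 F2=1 -> F1&~F2 -> 0
  row 3 [0011]: F1=1 F2=1 -> F1&~F2 -> 0
  row 4 [0100]: F1=1 F2=1 -> F1&~F2 -> 0
  row 5 [0101]: F1=1 F2=1 -> F1&~F2 -> 0
  row 6 [0110]: F1=1 F2=1 -> F1&~F2 -> 0
  row 7 [0111]: F1=1 F2=1 -> F1&~F2 -> 0
  row 8 [1000]: F1=0 F2=1 -> F1&~F2 -> 0
  row 9 [1001]: F1=1 F2=1 -> F1&~F2 -> 0
  row 10 [1010]: F1=0 F2=1 -> F1&~F2 -> 0
  row 11 [1011]: F1=1 F2=1 -> F1&~F2 -> 0
  row 12 [1100]: F1=1 F2=1 -> F1&~F2 -> 0
  row 13 [1101]: F1=1 F2=1 -> F1&~F2 -> 0
  row 14 [1110]: F1=1 F2=1 -> F1&~F2 -> 0
  row 15 [1111]: F1=1 F2=1 -> F1&~F2 -> 0
Full result column, 4 rows per line (u,v fixed per line; w,z runs 00..11 left to right):
  rows 0-3 [u,v=00]: 0000  = hex 0
  rows 4-7 [u,v=01]: 0000  = hex 0
  rows 8-11 [u,v=10]: 0000  = hex 0
  rows 12-15 [u,v=11]: 0000  = hex 0
Counterexample vector (row 0 .. row 15) = 0000000000000000
Output column grouped in 4s = 0000 0000 0000 0000 = 0x0000
Convert to decimal digit by digit (value = value*16 + digit):
  0 -> 0
  0*16 + 0 = 0
  0*16 + 0 = 0
  0*16 + 0 = 0
Decimal = 0

0
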